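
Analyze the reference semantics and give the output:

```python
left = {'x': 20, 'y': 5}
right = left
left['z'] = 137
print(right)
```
{'x': 20, 'y': 5, 'z': 137}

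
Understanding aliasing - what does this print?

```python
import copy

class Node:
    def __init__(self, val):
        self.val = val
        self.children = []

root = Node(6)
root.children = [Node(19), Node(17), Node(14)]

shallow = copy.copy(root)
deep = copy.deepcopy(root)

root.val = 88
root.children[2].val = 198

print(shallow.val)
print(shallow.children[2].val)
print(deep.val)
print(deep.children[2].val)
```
6
198
6
14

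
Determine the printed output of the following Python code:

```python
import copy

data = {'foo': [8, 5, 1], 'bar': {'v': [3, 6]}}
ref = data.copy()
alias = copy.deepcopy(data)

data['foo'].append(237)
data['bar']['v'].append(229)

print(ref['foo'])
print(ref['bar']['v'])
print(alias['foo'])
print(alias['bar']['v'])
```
[8, 5, 1, 237]
[3, 6, 229]
[8, 5, 1]
[3, 6]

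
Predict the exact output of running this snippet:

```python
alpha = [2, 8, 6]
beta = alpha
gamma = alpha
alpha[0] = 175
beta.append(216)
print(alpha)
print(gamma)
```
[175, 8, 6, 216]
[175, 8, 6, 216]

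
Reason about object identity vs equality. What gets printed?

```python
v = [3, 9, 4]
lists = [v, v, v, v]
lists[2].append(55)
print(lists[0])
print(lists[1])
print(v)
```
[3, 9, 4, 55]
[3, 9, 4, 55]
[3, 9, 4, 55]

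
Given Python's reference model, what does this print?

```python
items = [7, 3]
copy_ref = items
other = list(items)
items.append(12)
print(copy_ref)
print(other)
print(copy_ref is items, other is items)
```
[7, 3, 12]
[7, 3]
True False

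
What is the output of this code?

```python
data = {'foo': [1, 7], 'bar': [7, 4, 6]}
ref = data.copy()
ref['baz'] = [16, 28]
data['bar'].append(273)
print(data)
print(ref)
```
{'foo': [1, 7], 'bar': [7, 4, 6, 273]}
{'foo': [1, 7], 'bar': [7, 4, 6, 273], 'baz': [16, 28]}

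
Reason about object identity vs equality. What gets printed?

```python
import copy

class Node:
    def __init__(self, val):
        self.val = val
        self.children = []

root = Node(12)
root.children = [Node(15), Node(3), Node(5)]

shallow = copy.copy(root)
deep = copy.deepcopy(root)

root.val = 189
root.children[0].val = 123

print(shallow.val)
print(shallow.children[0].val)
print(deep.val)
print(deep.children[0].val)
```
12
123
12
15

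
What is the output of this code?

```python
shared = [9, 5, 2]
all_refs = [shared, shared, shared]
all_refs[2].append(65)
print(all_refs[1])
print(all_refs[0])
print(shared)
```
[9, 5, 2, 65]
[9, 5, 2, 65]
[9, 5, 2, 65]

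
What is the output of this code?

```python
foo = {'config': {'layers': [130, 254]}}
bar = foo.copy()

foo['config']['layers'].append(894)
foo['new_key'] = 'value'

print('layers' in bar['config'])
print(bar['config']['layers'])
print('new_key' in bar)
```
True
[130, 254, 894]
False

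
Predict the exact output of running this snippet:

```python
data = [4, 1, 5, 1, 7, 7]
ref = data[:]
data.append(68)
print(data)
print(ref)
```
[4, 1, 5, 1, 7, 7, 68]
[4, 1, 5, 1, 7, 7]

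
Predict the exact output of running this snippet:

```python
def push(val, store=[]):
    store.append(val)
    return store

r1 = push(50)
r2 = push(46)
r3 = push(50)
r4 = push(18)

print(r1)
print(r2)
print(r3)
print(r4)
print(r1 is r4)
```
[50, 46, 50, 18]
[50, 46, 50, 18]
[50, 46, 50, 18]
[50, 46, 50, 18]
True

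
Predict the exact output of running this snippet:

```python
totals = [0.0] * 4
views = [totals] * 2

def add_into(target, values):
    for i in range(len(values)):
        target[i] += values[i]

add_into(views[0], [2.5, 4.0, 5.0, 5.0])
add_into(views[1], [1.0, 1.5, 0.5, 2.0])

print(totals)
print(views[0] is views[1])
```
[3.5, 5.5, 5.5, 7.0]
True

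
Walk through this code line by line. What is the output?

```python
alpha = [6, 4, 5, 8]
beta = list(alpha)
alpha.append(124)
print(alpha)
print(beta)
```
[6, 4, 5, 8, 124]
[6, 4, 5, 8]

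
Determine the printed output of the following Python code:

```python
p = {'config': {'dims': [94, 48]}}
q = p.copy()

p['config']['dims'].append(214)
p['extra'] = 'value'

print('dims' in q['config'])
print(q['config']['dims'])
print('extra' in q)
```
True
[94, 48, 214]
False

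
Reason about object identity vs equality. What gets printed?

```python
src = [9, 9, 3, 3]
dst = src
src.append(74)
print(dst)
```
[9, 9, 3, 3, 74]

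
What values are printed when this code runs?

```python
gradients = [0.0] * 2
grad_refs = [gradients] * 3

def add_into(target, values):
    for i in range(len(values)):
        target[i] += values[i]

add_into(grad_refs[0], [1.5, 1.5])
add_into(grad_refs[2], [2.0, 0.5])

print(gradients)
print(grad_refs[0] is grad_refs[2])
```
[3.5, 2.0]
True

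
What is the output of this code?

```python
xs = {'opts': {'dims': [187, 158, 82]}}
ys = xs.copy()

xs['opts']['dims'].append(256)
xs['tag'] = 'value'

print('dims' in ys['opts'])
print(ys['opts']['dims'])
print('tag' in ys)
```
True
[187, 158, 82, 256]
False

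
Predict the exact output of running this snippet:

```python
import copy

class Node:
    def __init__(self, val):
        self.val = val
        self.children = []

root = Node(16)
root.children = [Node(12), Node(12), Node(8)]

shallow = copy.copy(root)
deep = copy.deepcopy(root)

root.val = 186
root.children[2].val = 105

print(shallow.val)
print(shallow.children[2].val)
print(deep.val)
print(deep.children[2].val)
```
16
105
16
8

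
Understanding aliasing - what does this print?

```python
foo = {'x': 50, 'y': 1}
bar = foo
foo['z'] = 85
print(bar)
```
{'x': 50, 'y': 1, 'z': 85}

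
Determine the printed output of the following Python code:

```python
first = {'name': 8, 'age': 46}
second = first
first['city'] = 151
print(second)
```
{'name': 8, 'age': 46, 'city': 151}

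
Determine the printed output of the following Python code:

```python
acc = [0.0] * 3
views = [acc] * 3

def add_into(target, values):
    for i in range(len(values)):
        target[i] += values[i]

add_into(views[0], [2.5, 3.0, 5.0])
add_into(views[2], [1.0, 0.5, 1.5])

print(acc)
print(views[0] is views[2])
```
[3.5, 3.5, 6.5]
True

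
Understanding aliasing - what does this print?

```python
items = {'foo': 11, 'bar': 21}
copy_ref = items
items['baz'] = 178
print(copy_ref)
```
{'foo': 11, 'bar': 21, 'baz': 178}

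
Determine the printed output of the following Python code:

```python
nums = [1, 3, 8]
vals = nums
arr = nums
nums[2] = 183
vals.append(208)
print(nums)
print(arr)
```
[1, 3, 183, 208]
[1, 3, 183, 208]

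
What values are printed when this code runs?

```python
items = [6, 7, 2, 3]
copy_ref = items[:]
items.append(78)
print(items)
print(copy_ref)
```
[6, 7, 2, 3, 78]
[6, 7, 2, 3]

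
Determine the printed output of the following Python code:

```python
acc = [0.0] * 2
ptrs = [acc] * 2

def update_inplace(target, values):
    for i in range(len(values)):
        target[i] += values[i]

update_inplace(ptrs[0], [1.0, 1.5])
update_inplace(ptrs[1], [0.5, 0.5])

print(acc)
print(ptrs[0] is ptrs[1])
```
[1.5, 2.0]
True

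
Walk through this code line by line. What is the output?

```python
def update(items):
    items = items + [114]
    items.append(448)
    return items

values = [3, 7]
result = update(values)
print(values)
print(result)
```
[3, 7]
[3, 7, 114, 448]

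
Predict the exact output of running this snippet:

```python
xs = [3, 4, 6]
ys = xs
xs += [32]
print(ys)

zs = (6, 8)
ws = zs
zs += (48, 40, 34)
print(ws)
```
[3, 4, 6, 32]
(6, 8)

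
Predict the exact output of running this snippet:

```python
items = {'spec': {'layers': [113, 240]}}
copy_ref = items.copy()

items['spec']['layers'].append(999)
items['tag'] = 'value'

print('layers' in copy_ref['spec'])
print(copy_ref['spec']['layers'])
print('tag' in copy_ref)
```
True
[113, 240, 999]
False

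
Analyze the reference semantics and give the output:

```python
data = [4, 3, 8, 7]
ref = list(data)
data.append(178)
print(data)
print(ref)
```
[4, 3, 8, 7, 178]
[4, 3, 8, 7]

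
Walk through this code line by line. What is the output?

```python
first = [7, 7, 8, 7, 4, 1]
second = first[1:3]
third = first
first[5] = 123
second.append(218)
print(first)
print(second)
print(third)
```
[7, 7, 8, 7, 4, 123]
[7, 8, 218]
[7, 7, 8, 7, 4, 123]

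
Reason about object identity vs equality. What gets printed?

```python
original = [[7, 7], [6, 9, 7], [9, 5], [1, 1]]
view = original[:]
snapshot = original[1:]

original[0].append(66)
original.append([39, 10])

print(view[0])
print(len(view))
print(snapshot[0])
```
[7, 7, 66]
4
[6, 9, 7]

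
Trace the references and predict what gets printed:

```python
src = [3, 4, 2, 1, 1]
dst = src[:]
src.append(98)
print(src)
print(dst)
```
[3, 4, 2, 1, 1, 98]
[3, 4, 2, 1, 1]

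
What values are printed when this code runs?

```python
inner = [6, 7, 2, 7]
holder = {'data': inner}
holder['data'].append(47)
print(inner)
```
[6, 7, 2, 7, 47]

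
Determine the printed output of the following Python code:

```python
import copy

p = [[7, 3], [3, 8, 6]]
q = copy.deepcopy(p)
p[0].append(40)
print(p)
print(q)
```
[[7, 3, 40], [3, 8, 6]]
[[7, 3], [3, 8, 6]]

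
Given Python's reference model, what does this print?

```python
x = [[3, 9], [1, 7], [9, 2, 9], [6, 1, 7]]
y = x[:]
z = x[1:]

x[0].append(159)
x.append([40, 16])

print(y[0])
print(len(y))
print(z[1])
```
[3, 9, 159]
4
[9, 2, 9]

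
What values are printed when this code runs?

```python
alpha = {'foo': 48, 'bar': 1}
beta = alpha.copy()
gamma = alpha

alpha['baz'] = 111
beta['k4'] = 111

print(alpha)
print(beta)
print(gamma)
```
{'foo': 48, 'bar': 1, 'baz': 111}
{'foo': 48, 'bar': 1, 'k4': 111}
{'foo': 48, 'bar': 1, 'baz': 111}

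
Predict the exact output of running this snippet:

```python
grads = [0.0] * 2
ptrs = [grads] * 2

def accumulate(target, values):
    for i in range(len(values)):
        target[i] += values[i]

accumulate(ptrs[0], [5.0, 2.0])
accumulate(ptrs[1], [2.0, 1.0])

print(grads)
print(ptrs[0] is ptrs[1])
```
[7.0, 3.0]
True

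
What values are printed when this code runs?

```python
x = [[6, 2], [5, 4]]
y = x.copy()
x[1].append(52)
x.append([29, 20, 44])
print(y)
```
[[6, 2], [5, 4, 52]]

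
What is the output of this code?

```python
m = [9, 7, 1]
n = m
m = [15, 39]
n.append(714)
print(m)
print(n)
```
[15, 39]
[9, 7, 1, 714]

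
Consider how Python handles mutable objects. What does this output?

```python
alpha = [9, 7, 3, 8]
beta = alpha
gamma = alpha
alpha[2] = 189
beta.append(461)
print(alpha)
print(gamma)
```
[9, 7, 189, 8, 461]
[9, 7, 189, 8, 461]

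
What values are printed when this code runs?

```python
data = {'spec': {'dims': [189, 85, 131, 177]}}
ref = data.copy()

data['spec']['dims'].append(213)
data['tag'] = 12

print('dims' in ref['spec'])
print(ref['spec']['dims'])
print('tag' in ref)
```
True
[189, 85, 131, 177, 213]
False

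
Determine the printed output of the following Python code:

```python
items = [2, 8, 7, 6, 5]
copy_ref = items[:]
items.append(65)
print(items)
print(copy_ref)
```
[2, 8, 7, 6, 5, 65]
[2, 8, 7, 6, 5]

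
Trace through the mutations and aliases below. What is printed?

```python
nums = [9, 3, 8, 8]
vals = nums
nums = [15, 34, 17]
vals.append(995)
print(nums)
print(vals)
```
[15, 34, 17]
[9, 3, 8, 8, 995]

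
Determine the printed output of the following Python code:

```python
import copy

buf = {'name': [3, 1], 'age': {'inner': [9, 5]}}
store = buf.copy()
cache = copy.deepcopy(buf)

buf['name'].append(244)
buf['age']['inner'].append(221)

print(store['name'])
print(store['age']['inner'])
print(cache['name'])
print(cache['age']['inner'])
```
[3, 1, 244]
[9, 5, 221]
[3, 1]
[9, 5]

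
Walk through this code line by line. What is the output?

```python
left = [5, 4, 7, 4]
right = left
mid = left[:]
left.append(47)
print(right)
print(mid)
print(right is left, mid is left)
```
[5, 4, 7, 4, 47]
[5, 4, 7, 4]
True False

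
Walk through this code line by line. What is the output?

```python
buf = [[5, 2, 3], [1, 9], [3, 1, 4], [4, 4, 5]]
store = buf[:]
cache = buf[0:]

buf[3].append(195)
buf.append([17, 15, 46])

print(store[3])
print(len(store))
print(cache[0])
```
[4, 4, 5, 195]
4
[5, 2, 3]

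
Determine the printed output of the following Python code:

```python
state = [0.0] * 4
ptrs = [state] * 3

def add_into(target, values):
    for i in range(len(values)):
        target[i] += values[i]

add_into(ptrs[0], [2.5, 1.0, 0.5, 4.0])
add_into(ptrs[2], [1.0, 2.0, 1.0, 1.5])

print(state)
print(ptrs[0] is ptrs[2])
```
[3.5, 3.0, 1.5, 5.5]
True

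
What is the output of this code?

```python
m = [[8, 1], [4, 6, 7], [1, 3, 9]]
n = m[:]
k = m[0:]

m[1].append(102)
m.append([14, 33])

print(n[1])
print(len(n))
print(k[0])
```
[4, 6, 7, 102]
3
[8, 1]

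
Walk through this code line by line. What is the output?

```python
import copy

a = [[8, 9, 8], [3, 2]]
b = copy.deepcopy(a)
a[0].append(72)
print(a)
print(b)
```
[[8, 9, 8, 72], [3, 2]]
[[8, 9, 8], [3, 2]]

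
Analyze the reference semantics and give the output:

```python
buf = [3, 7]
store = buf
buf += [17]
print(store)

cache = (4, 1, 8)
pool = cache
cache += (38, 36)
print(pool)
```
[3, 7, 17]
(4, 1, 8)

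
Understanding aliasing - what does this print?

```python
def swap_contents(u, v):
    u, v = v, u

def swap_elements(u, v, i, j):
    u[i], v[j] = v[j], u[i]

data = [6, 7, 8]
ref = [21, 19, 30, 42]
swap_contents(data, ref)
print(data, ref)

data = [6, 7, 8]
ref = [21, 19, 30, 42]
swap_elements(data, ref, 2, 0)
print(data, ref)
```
[6, 7, 8] [21, 19, 30, 42]
[6, 7, 21] [8, 19, 30, 42]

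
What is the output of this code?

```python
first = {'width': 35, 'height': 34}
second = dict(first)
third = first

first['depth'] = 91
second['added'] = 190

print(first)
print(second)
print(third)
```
{'width': 35, 'height': 34, 'depth': 91}
{'width': 35, 'height': 34, 'added': 190}
{'width': 35, 'height': 34, 'depth': 91}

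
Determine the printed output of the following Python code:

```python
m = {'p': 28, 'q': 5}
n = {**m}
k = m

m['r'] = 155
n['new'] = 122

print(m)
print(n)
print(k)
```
{'p': 28, 'q': 5, 'r': 155}
{'p': 28, 'q': 5, 'new': 122}
{'p': 28, 'q': 5, 'r': 155}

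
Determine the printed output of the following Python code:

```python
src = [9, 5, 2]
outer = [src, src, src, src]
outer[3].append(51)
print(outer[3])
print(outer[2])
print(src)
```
[9, 5, 2, 51]
[9, 5, 2, 51]
[9, 5, 2, 51]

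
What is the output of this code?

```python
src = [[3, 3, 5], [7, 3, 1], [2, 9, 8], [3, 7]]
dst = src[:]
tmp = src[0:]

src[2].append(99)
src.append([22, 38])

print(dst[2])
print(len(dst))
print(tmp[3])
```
[2, 9, 8, 99]
4
[3, 7]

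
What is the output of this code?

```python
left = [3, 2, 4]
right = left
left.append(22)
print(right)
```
[3, 2, 4, 22]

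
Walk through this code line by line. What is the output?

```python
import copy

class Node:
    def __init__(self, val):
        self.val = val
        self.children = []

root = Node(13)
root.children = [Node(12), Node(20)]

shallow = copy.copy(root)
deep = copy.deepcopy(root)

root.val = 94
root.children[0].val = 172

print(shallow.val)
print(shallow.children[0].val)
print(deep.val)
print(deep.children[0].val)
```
13
172
13
12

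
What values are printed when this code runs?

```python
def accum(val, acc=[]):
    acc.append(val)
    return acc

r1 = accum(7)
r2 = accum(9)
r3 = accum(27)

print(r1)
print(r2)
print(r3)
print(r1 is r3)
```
[7, 9, 27]
[7, 9, 27]
[7, 9, 27]
True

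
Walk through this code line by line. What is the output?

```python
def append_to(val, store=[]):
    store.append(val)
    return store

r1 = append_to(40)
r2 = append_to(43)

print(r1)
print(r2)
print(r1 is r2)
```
[40, 43]
[40, 43]
True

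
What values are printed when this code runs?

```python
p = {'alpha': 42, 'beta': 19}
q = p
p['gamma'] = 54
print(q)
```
{'alpha': 42, 'beta': 19, 'gamma': 54}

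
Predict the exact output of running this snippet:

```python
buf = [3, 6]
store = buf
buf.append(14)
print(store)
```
[3, 6, 14]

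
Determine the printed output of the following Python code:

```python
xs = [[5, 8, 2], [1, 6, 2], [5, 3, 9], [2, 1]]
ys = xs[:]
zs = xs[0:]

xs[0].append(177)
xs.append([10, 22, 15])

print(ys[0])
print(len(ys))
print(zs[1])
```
[5, 8, 2, 177]
4
[1, 6, 2]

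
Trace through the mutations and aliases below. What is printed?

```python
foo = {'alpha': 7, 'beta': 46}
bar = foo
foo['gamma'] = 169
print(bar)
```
{'alpha': 7, 'beta': 46, 'gamma': 169}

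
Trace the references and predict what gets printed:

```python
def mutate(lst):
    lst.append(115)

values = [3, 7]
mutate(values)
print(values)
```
[3, 7, 115]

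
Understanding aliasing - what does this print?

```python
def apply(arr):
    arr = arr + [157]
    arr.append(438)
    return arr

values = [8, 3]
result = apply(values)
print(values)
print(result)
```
[8, 3]
[8, 3, 157, 438]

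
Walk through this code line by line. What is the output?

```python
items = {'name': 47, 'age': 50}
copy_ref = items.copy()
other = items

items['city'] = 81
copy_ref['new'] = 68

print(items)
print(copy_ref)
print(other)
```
{'name': 47, 'age': 50, 'city': 81}
{'name': 47, 'age': 50, 'new': 68}
{'name': 47, 'age': 50, 'city': 81}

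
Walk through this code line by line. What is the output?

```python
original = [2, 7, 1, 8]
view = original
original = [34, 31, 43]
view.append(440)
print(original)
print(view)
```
[34, 31, 43]
[2, 7, 1, 8, 440]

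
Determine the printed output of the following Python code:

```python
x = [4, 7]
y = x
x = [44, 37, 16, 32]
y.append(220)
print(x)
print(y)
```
[44, 37, 16, 32]
[4, 7, 220]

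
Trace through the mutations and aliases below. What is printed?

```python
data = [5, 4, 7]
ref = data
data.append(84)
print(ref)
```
[5, 4, 7, 84]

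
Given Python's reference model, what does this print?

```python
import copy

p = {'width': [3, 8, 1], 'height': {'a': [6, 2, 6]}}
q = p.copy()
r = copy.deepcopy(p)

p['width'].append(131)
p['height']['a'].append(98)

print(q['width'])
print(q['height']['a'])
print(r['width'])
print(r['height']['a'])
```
[3, 8, 1, 131]
[6, 2, 6, 98]
[3, 8, 1]
[6, 2, 6]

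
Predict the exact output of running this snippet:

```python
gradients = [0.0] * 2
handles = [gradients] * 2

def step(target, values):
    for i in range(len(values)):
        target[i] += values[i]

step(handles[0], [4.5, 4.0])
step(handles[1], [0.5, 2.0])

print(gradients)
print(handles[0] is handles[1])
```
[5.0, 6.0]
True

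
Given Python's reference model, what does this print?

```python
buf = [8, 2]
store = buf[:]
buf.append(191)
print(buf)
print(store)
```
[8, 2, 191]
[8, 2]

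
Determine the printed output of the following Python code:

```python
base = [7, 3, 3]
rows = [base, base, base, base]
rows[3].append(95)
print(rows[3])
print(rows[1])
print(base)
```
[7, 3, 3, 95]
[7, 3, 3, 95]
[7, 3, 3, 95]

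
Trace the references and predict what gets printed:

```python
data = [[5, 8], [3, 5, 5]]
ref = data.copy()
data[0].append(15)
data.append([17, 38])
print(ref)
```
[[5, 8, 15], [3, 5, 5]]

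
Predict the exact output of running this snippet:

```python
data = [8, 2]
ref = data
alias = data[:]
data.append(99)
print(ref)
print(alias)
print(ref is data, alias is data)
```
[8, 2, 99]
[8, 2]
True False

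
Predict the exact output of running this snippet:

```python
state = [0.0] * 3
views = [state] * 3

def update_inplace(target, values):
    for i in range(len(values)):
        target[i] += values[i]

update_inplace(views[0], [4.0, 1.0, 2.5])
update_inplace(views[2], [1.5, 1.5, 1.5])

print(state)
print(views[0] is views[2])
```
[5.5, 2.5, 4.0]
True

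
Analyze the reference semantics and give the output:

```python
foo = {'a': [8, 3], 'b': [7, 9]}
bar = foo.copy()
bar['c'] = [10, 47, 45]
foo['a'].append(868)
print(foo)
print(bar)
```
{'a': [8, 3, 868], 'b': [7, 9]}
{'a': [8, 3, 868], 'b': [7, 9], 'c': [10, 47, 45]}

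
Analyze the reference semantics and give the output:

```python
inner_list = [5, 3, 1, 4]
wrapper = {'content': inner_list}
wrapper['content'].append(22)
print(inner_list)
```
[5, 3, 1, 4, 22]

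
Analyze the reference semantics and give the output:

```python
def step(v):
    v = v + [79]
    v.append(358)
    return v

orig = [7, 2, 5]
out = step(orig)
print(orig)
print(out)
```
[7, 2, 5]
[7, 2, 5, 79, 358]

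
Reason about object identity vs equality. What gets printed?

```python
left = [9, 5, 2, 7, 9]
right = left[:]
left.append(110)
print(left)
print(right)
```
[9, 5, 2, 7, 9, 110]
[9, 5, 2, 7, 9]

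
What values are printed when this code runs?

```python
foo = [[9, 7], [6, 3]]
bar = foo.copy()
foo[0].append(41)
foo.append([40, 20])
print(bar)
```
[[9, 7, 41], [6, 3]]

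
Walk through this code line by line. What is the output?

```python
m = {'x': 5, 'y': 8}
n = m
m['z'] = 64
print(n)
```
{'x': 5, 'y': 8, 'z': 64}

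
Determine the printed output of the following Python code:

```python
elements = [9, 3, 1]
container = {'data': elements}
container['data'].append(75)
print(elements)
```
[9, 3, 1, 75]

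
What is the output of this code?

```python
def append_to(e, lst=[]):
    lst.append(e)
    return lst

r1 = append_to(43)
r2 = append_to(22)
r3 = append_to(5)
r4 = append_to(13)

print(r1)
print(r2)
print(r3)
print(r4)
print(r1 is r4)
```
[43, 22, 5, 13]
[43, 22, 5, 13]
[43, 22, 5, 13]
[43, 22, 5, 13]
True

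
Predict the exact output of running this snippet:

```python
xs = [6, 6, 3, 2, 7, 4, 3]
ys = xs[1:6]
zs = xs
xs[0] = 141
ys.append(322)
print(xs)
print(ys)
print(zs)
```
[141, 6, 3, 2, 7, 4, 3]
[6, 3, 2, 7, 4, 322]
[141, 6, 3, 2, 7, 4, 3]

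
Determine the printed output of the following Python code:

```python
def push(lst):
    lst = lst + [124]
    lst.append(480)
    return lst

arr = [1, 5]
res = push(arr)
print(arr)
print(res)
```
[1, 5]
[1, 5, 124, 480]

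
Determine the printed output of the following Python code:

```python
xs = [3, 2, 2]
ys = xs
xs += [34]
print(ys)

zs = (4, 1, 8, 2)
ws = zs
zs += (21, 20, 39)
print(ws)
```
[3, 2, 2, 34]
(4, 1, 8, 2)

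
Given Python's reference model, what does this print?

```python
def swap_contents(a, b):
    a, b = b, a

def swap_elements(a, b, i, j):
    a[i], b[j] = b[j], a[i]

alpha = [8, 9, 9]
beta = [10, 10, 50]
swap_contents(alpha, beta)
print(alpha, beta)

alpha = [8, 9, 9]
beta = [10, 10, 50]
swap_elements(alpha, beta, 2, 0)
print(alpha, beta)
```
[8, 9, 9] [10, 10, 50]
[8, 9, 10] [9, 10, 50]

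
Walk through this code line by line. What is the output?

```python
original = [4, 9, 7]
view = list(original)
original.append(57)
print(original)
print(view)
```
[4, 9, 7, 57]
[4, 9, 7]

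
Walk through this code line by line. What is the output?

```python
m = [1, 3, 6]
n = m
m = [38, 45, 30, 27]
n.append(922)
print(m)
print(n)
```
[38, 45, 30, 27]
[1, 3, 6, 922]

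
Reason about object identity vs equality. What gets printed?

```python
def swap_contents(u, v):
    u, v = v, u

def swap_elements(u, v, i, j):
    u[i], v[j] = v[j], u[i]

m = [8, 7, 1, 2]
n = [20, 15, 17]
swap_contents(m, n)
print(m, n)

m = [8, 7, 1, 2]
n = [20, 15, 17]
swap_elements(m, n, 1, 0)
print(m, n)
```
[8, 7, 1, 2] [20, 15, 17]
[8, 20, 1, 2] [7, 15, 17]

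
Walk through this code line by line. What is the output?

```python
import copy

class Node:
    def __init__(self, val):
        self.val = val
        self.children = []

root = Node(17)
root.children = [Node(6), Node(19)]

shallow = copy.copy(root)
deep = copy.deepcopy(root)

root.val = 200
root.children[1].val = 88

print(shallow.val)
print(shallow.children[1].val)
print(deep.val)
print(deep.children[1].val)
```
17
88
17
19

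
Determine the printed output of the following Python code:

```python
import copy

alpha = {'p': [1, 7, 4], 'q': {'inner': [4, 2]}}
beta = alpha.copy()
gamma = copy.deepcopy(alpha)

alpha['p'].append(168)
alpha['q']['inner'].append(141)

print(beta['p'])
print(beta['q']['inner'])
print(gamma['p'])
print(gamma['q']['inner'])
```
[1, 7, 4, 168]
[4, 2, 141]
[1, 7, 4]
[4, 2]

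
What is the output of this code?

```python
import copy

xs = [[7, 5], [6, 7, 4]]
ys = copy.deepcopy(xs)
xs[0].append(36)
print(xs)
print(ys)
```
[[7, 5, 36], [6, 7, 4]]
[[7, 5], [6, 7, 4]]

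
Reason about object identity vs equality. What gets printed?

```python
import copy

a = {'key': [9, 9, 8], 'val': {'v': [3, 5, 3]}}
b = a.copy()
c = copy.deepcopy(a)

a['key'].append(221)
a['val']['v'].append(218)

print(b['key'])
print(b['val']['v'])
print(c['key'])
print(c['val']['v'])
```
[9, 9, 8, 221]
[3, 5, 3, 218]
[9, 9, 8]
[3, 5, 3]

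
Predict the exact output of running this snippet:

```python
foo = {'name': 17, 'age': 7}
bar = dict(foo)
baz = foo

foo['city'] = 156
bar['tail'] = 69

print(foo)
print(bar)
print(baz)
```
{'name': 17, 'age': 7, 'city': 156}
{'name': 17, 'age': 7, 'tail': 69}
{'name': 17, 'age': 7, 'city': 156}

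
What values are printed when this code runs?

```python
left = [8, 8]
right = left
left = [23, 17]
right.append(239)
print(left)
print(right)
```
[23, 17]
[8, 8, 239]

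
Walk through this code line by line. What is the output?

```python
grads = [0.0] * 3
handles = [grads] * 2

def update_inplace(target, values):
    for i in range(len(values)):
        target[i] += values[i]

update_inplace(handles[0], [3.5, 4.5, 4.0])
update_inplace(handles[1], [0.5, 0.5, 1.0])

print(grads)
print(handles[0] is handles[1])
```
[4.0, 5.0, 5.0]
True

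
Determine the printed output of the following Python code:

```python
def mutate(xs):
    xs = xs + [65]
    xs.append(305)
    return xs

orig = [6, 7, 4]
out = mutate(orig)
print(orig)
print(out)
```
[6, 7, 4]
[6, 7, 4, 65, 305]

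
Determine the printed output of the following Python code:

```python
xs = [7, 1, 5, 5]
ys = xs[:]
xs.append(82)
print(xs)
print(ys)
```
[7, 1, 5, 5, 82]
[7, 1, 5, 5]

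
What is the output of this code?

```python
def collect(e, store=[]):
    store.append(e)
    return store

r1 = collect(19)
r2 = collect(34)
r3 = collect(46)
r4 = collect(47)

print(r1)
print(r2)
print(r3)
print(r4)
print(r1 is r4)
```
[19, 34, 46, 47]
[19, 34, 46, 47]
[19, 34, 46, 47]
[19, 34, 46, 47]
True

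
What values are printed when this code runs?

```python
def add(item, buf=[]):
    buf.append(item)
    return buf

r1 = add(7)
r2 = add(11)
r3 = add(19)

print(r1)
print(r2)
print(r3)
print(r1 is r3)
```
[7, 11, 19]
[7, 11, 19]
[7, 11, 19]
True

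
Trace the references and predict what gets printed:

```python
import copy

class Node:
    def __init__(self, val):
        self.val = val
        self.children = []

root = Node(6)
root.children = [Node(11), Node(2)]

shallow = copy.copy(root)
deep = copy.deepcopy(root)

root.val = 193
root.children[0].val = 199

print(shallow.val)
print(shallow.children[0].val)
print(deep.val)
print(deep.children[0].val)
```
6
199
6
11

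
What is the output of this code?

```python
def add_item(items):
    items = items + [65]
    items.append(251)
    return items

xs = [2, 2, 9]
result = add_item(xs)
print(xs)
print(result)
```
[2, 2, 9]
[2, 2, 9, 65, 251]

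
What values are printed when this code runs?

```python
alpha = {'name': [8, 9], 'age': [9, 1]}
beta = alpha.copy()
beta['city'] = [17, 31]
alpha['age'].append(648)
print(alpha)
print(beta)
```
{'name': [8, 9], 'age': [9, 1, 648]}
{'name': [8, 9], 'age': [9, 1, 648], 'city': [17, 31]}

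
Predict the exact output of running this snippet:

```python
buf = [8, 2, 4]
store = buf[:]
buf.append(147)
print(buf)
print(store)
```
[8, 2, 4, 147]
[8, 2, 4]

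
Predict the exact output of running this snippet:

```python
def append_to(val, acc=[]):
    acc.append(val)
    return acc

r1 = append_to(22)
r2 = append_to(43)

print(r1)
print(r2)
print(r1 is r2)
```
[22, 43]
[22, 43]
True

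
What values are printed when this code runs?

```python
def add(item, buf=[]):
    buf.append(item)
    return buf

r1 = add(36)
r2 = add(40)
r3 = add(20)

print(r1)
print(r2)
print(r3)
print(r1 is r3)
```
[36, 40, 20]
[36, 40, 20]
[36, 40, 20]
True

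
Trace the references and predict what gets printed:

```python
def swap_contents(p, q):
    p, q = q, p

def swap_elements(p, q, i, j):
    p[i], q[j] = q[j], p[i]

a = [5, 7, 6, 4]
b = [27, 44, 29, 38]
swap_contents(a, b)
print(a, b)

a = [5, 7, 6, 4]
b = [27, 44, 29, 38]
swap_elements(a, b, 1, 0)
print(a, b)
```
[5, 7, 6, 4] [27, 44, 29, 38]
[5, 27, 6, 4] [7, 44, 29, 38]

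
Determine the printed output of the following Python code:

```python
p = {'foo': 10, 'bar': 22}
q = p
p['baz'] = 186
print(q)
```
{'foo': 10, 'bar': 22, 'baz': 186}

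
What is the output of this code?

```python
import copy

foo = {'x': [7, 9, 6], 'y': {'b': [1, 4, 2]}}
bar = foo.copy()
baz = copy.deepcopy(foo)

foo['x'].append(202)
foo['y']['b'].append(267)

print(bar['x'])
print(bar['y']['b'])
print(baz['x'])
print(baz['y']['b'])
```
[7, 9, 6, 202]
[1, 4, 2, 267]
[7, 9, 6]
[1, 4, 2]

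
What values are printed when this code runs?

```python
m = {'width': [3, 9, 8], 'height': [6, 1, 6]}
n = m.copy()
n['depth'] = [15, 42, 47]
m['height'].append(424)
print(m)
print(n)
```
{'width': [3, 9, 8], 'height': [6, 1, 6, 424]}
{'width': [3, 9, 8], 'height': [6, 1, 6, 424], 'depth': [15, 42, 47]}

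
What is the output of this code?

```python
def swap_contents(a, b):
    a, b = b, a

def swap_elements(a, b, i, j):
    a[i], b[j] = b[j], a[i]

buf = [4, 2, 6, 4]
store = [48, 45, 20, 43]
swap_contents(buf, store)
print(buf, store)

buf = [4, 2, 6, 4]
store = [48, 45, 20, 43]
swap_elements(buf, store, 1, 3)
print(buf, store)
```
[4, 2, 6, 4] [48, 45, 20, 43]
[4, 43, 6, 4] [48, 45, 20, 2]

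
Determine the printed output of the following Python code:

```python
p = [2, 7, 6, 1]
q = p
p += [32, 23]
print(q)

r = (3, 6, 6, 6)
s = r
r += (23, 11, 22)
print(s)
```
[2, 7, 6, 1, 32, 23]
(3, 6, 6, 6)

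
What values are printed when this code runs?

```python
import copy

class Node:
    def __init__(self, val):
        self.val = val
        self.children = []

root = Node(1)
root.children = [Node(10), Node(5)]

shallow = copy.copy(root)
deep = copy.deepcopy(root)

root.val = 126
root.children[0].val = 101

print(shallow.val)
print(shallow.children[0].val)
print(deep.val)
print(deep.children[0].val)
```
1
101
1
10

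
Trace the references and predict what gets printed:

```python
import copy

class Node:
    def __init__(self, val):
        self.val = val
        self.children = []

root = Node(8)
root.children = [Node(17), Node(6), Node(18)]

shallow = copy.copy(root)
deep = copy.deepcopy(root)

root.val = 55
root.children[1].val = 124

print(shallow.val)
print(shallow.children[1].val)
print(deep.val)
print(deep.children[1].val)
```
8
124
8
6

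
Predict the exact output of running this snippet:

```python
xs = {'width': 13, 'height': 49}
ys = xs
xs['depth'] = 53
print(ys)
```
{'width': 13, 'height': 49, 'depth': 53}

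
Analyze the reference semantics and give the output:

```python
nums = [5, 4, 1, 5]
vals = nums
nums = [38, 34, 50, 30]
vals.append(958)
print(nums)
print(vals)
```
[38, 34, 50, 30]
[5, 4, 1, 5, 958]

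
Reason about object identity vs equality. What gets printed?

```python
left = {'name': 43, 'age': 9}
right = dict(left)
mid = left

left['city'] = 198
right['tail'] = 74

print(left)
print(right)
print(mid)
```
{'name': 43, 'age': 9, 'city': 198}
{'name': 43, 'age': 9, 'tail': 74}
{'name': 43, 'age': 9, 'city': 198}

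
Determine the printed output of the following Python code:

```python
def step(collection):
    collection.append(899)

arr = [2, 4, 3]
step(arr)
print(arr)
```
[2, 4, 3, 899]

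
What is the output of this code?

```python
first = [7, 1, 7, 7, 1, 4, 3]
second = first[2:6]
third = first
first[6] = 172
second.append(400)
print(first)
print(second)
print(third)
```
[7, 1, 7, 7, 1, 4, 172]
[7, 7, 1, 4, 400]
[7, 1, 7, 7, 1, 4, 172]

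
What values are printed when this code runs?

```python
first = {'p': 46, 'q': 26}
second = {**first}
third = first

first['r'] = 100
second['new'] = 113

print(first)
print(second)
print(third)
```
{'p': 46, 'q': 26, 'r': 100}
{'p': 46, 'q': 26, 'new': 113}
{'p': 46, 'q': 26, 'r': 100}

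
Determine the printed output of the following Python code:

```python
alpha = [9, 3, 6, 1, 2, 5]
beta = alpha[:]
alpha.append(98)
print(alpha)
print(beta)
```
[9, 3, 6, 1, 2, 5, 98]
[9, 3, 6, 1, 2, 5]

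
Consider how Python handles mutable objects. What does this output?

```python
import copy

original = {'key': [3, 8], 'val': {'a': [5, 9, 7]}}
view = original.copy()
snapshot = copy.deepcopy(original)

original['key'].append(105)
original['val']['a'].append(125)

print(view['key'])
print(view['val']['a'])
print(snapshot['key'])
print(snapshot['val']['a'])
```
[3, 8, 105]
[5, 9, 7, 125]
[3, 8]
[5, 9, 7]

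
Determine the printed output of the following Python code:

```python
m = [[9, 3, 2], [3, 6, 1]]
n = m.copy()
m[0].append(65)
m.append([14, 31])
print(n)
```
[[9, 3, 2, 65], [3, 6, 1]]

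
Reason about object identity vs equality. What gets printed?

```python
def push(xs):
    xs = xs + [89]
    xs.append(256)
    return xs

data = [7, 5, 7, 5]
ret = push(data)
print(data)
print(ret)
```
[7, 5, 7, 5]
[7, 5, 7, 5, 89, 256]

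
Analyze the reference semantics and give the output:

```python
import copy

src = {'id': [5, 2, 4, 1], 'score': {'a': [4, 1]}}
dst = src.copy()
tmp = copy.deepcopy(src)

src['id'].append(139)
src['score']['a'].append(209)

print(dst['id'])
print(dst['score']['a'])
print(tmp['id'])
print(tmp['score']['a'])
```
[5, 2, 4, 1, 139]
[4, 1, 209]
[5, 2, 4, 1]
[4, 1]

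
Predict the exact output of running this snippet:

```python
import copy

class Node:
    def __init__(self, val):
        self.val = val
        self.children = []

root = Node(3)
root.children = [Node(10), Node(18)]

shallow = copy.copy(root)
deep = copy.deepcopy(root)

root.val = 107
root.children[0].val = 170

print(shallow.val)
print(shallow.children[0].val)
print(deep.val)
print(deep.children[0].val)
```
3
170
3
10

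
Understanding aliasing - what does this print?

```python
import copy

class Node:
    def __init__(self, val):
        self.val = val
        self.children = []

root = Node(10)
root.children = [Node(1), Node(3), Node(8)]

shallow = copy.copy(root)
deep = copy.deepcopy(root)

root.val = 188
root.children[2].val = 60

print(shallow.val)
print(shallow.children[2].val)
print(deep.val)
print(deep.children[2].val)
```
10
60
10
8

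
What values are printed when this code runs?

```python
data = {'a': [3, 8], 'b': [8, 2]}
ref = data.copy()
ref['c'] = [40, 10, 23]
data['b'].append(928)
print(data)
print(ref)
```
{'a': [3, 8], 'b': [8, 2, 928]}
{'a': [3, 8], 'b': [8, 2, 928], 'c': [40, 10, 23]}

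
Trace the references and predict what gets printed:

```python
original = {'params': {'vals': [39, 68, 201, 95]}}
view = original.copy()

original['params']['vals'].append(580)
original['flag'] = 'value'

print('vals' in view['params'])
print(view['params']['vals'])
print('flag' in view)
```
True
[39, 68, 201, 95, 580]
False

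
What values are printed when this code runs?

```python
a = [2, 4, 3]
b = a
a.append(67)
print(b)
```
[2, 4, 3, 67]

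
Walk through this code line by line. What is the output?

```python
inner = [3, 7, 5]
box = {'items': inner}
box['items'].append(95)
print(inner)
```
[3, 7, 5, 95]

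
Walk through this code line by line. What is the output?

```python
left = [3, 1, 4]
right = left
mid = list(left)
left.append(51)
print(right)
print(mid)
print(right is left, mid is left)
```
[3, 1, 4, 51]
[3, 1, 4]
True False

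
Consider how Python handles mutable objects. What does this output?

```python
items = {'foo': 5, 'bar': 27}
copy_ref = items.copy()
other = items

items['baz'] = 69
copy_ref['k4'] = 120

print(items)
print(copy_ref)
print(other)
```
{'foo': 5, 'bar': 27, 'baz': 69}
{'foo': 5, 'bar': 27, 'k4': 120}
{'foo': 5, 'bar': 27, 'baz': 69}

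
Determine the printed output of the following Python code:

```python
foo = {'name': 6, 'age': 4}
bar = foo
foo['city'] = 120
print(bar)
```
{'name': 6, 'age': 4, 'city': 120}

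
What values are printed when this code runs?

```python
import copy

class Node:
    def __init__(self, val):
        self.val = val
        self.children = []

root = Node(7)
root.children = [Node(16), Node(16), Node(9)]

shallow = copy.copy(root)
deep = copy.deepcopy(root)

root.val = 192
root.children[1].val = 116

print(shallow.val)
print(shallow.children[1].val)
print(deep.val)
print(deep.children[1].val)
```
7
116
7
16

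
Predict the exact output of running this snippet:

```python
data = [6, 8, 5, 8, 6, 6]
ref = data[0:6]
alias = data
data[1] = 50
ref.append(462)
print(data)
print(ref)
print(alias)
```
[6, 50, 5, 8, 6, 6]
[6, 8, 5, 8, 6, 6, 462]
[6, 50, 5, 8, 6, 6]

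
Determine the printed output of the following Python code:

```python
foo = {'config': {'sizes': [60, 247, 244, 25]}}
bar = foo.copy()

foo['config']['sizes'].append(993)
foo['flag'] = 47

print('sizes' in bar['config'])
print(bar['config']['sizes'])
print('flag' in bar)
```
True
[60, 247, 244, 25, 993]
False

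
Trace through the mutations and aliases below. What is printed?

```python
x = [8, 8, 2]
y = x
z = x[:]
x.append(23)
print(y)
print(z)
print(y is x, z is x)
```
[8, 8, 2, 23]
[8, 8, 2]
True False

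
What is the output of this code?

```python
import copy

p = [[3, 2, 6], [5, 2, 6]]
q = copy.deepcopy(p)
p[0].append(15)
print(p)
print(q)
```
[[3, 2, 6, 15], [5, 2, 6]]
[[3, 2, 6], [5, 2, 6]]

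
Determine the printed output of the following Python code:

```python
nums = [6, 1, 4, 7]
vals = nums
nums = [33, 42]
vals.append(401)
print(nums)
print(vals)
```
[33, 42]
[6, 1, 4, 7, 401]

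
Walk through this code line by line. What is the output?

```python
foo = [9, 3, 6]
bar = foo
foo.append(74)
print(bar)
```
[9, 3, 6, 74]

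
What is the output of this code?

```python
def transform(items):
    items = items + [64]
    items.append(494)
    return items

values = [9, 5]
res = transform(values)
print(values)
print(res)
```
[9, 5]
[9, 5, 64, 494]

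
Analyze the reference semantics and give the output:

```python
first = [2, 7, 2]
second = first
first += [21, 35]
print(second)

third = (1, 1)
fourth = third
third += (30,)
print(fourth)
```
[2, 7, 2, 21, 35]
(1, 1)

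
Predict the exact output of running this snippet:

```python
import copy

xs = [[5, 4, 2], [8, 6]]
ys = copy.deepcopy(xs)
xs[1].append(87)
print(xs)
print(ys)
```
[[5, 4, 2], [8, 6, 87]]
[[5, 4, 2], [8, 6]]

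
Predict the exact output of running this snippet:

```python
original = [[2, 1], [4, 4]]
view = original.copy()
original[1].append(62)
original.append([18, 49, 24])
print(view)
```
[[2, 1], [4, 4, 62]]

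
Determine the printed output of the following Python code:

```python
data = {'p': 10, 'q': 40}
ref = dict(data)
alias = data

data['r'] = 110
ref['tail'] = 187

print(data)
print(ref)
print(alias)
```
{'p': 10, 'q': 40, 'r': 110}
{'p': 10, 'q': 40, 'tail': 187}
{'p': 10, 'q': 40, 'r': 110}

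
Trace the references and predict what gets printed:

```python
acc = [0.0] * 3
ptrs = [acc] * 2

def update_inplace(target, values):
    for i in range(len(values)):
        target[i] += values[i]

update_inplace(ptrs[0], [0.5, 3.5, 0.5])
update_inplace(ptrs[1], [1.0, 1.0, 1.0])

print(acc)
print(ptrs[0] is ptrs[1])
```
[1.5, 4.5, 1.5]
True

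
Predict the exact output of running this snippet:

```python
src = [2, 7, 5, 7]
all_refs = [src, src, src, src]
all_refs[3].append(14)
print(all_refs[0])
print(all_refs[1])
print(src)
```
[2, 7, 5, 7, 14]
[2, 7, 5, 7, 14]
[2, 7, 5, 7, 14]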